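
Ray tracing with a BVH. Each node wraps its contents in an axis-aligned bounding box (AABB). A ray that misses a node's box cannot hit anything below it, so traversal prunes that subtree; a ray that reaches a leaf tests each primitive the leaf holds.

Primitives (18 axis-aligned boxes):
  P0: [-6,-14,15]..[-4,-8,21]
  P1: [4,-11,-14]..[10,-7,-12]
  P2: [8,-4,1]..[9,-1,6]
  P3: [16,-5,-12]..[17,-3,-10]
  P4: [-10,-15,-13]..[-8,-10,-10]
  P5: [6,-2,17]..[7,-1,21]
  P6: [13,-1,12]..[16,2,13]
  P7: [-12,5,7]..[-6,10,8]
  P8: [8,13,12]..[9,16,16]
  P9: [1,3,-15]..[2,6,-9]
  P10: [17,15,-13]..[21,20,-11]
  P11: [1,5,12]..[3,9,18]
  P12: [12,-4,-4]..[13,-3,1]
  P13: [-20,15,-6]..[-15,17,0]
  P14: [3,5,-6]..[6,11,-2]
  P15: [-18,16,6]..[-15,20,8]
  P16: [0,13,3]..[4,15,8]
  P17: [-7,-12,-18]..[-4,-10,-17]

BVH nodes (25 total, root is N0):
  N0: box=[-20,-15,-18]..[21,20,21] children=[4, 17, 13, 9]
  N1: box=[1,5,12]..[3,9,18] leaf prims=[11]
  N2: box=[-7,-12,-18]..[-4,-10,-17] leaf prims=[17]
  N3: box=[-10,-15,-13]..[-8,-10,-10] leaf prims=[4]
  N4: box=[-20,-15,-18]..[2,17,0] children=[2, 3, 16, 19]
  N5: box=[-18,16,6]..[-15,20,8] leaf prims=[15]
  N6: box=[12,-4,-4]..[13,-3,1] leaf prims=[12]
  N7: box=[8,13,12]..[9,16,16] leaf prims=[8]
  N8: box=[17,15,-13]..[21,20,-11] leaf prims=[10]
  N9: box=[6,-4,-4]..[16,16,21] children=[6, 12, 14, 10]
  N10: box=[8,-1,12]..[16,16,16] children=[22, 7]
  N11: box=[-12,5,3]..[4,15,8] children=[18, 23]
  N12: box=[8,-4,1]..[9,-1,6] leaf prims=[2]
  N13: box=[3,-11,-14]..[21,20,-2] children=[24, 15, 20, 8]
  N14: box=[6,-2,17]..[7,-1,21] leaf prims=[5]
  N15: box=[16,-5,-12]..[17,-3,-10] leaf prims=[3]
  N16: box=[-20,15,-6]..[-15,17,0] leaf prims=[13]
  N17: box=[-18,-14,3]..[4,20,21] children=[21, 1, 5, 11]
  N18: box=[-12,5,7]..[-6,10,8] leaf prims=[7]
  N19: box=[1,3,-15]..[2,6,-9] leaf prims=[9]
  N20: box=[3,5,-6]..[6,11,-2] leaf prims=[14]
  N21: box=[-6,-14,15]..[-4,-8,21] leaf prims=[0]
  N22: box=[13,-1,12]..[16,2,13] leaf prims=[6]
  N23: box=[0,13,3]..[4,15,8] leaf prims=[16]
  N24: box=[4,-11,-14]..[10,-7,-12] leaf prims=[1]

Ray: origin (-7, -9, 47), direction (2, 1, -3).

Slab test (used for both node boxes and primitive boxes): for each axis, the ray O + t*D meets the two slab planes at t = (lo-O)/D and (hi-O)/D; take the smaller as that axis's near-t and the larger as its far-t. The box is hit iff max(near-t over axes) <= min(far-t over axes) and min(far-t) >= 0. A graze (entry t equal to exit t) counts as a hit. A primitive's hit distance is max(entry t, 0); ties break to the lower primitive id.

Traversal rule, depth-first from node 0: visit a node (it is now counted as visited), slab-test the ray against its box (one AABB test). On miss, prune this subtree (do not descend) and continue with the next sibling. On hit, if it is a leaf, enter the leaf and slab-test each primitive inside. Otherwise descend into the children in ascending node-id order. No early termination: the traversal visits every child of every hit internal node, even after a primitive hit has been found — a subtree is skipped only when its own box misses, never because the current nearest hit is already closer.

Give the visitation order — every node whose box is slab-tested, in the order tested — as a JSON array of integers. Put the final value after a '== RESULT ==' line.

Walk:
N0 x:[-13/2,14] y:[-6,29] z:[26/3,65/3] -> hit [26/3,14], descend [4, 9, 13, 17]
  N4 x:[-13/2,9/2] y:[-6,26] z:[47/3,65/3] -> miss, prune
  N9 x:[13/2,23/2] y:[5,25] z:[26/3,17] -> hit [26/3,23/2], descend [6, 10, 12, 14]
    N6 x:[19/2,10] y:[5,6] z:[46/3,17] -> miss, prune
    N10 x:[15/2,23/2] y:[8,25] z:[31/3,35/3] -> hit [31/3,23/2], descend [7, 22]
      N7 x:[15/2,8] y:[22,25] z:[31/3,35/3] -> miss, prune
      N22 x:[10,23/2] y:[8,11] z:[34/3,35/3] -> miss, prune
    N12 x:[15/2,8] y:[5,8] z:[41/3,46/3] -> miss, prune
    N14 x:[13/2,7] y:[7,8] z:[26/3,10] -> miss, prune
  N13 x:[5,14] y:[-2,29] z:[49/3,61/3] -> miss, prune
  N17 x:[-11/2,11/2] y:[-5,29] z:[26/3,44/3] -> miss, prune

11 AABB tests over nodes [0, 4, 9, 6, 10, 7, 22, 12, 14, 13, 17]; 0 leaves entered; closest miss.

== RESULT ==
[0, 4, 9, 6, 10, 7, 22, 12, 14, 13, 17]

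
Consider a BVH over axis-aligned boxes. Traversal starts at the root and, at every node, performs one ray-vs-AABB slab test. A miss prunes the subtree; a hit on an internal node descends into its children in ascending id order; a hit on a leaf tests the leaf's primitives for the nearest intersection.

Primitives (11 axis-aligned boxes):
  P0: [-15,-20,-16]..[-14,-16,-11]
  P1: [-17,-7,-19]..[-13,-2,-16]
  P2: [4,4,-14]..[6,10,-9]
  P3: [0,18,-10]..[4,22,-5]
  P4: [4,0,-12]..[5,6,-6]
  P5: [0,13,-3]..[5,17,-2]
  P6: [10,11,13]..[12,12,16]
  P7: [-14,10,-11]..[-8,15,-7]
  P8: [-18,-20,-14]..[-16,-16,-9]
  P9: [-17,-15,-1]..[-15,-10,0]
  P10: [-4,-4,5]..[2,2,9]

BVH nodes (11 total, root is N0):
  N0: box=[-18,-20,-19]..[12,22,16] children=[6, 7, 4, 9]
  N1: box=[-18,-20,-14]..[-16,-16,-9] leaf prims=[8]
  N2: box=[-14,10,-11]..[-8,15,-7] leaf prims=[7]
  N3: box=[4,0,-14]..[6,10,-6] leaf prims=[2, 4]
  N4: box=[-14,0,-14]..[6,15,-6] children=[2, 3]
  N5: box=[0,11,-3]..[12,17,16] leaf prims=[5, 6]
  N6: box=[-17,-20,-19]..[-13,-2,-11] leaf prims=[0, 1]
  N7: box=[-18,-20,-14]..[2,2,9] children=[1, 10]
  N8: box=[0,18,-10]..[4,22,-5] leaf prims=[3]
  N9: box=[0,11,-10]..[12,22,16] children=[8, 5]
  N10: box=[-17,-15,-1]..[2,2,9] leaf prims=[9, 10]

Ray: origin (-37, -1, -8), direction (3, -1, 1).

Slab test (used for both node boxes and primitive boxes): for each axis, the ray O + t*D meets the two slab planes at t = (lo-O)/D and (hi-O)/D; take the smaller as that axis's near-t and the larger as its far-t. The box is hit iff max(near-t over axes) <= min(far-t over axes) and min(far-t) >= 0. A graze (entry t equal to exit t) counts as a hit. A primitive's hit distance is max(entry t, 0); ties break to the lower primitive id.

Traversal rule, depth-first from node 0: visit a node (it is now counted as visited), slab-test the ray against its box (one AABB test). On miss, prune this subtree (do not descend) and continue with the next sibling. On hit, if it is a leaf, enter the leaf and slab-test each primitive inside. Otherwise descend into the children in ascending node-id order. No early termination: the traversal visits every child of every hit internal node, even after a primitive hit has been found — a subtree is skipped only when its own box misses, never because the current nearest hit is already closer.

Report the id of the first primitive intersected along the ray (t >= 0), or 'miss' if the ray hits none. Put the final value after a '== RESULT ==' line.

Walk:
N0 x:[19/3,49/3] y:[-23,19] z:[-11,24] -> hit [19/3,49/3], descend [4, 6, 7, 9]
  N4 x:[23/3,43/3] y:[-16,-1] z:[-6,2] -> miss, prune
  N6 x:[20/3,8] y:[1,19] z:[-11,-3] -> miss, prune
  N7 x:[19/3,13] y:[-3,19] z:[-6,17] -> hit [19/3,13], descend [1, 10]
    N1 x:[19/3,7] y:[15,19] z:[-6,-1] -> miss, prune
    N10 x:[20/3,13] y:[-3,14] z:[7,17] -> hit [7,13] leaf, test {P9(miss), P10(miss)}
  N9 x:[37/3,49/3] y:[-23,-12] z:[-2,24] -> miss, prune

7 AABB tests over nodes [0, 4, 6, 7, 1, 10, 9]; 1 leaf entered; closest miss.

== RESULT ==
miss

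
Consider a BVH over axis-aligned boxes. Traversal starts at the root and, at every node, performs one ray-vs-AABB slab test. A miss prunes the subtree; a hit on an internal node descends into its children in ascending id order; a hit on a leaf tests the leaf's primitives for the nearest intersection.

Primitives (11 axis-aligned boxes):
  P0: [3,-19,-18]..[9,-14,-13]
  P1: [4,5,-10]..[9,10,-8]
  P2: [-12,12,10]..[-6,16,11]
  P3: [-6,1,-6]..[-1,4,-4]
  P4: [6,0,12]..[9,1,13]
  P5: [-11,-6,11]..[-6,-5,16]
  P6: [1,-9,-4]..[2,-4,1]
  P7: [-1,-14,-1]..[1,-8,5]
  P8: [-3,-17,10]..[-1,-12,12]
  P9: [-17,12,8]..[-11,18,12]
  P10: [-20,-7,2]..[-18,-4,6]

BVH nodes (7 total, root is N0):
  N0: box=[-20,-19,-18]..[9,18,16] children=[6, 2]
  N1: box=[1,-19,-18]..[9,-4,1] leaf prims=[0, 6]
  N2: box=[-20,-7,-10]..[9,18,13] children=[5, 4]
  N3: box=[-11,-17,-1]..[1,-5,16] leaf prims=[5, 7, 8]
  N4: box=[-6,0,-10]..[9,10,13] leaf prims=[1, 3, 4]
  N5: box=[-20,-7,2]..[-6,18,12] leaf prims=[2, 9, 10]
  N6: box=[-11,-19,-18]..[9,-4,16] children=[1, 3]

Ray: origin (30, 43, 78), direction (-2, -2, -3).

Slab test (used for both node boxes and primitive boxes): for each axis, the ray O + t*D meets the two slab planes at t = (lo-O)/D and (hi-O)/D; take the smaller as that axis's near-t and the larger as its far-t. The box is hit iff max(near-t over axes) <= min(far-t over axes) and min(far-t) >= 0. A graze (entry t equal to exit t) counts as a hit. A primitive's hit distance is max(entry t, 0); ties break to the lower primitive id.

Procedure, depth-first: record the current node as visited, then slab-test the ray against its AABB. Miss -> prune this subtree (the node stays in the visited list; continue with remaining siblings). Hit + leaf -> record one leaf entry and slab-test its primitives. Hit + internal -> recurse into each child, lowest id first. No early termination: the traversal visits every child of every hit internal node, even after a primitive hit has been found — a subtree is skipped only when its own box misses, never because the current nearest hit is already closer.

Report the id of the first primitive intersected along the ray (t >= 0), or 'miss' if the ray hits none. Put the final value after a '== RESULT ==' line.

Traverse from the root:
N0 x:[21/2,25] y:[25/2,31] z:[62/3,32] -> hit [62/3,25], descend [2, 6]
  N2 x:[21/2,25] y:[25/2,25] z:[65/3,88/3] -> hit [65/3,25], descend [4, 5]
    N4 x:[21/2,18] y:[33/2,43/2] z:[65/3,88/3] -> miss, prune
    N5 x:[18,25] y:[25/2,25] z:[22,76/3] -> hit [22,25] leaf, test {P2(miss), P9(miss), P10@t=24}
  N6 x:[21/2,41/2] y:[47/2,31] z:[62/3,32] -> miss, prune

Summary -> nodes [0, 2, 4, 5, 6]; box-tests=5; leaf-entries=1; first=P10

== RESULT ==
10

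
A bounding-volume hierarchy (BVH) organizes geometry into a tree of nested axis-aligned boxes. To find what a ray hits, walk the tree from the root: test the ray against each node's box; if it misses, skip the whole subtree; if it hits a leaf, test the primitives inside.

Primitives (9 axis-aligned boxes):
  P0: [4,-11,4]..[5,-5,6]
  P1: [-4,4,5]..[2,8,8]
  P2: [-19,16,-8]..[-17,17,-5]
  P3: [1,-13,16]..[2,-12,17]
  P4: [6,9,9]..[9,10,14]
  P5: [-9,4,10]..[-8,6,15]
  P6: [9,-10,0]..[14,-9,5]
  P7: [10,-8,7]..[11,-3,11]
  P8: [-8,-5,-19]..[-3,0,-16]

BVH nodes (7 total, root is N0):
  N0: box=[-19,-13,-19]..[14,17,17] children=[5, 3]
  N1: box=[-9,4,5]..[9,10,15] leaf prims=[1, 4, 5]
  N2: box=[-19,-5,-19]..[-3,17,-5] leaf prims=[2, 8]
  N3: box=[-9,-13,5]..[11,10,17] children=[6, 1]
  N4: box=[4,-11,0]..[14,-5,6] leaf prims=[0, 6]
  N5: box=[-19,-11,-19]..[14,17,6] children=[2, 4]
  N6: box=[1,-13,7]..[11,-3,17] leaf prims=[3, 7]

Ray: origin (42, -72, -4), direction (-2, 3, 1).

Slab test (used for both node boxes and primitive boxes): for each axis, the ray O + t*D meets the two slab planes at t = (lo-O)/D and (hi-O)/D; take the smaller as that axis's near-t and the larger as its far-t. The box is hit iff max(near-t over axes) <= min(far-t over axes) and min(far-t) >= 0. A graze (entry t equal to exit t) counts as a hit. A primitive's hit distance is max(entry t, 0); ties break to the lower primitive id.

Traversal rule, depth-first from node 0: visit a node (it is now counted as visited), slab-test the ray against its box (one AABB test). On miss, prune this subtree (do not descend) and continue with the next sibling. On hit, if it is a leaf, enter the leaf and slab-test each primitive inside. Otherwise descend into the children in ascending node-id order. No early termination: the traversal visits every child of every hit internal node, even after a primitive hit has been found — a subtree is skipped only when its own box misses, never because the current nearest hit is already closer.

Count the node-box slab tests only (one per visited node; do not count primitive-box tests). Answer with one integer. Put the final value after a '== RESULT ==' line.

Traverse from the root:
N0 x:[14,61/2] y:[59/3,89/3] z:[-15,21] -> hit [59/3,21], descend [3, 5]
  N3 x:[31/2,51/2] y:[59/3,82/3] z:[9,21] -> hit [59/3,21], descend [1, 6]
    N1 x:[33/2,51/2] y:[76/3,82/3] z:[9,19] -> miss, prune
    N6 x:[31/2,41/2] y:[59/3,23] z:[11,21] -> hit [59/3,41/2] leaf, test {P3@t=20, P7(miss)}
  N5 x:[14,61/2] y:[61/3,89/3] z:[-15,10] -> miss, prune

order=[0, 3, 1, 6, 5]  |boxes|=5  |leaves|=1  hit=P3

== RESULT ==
5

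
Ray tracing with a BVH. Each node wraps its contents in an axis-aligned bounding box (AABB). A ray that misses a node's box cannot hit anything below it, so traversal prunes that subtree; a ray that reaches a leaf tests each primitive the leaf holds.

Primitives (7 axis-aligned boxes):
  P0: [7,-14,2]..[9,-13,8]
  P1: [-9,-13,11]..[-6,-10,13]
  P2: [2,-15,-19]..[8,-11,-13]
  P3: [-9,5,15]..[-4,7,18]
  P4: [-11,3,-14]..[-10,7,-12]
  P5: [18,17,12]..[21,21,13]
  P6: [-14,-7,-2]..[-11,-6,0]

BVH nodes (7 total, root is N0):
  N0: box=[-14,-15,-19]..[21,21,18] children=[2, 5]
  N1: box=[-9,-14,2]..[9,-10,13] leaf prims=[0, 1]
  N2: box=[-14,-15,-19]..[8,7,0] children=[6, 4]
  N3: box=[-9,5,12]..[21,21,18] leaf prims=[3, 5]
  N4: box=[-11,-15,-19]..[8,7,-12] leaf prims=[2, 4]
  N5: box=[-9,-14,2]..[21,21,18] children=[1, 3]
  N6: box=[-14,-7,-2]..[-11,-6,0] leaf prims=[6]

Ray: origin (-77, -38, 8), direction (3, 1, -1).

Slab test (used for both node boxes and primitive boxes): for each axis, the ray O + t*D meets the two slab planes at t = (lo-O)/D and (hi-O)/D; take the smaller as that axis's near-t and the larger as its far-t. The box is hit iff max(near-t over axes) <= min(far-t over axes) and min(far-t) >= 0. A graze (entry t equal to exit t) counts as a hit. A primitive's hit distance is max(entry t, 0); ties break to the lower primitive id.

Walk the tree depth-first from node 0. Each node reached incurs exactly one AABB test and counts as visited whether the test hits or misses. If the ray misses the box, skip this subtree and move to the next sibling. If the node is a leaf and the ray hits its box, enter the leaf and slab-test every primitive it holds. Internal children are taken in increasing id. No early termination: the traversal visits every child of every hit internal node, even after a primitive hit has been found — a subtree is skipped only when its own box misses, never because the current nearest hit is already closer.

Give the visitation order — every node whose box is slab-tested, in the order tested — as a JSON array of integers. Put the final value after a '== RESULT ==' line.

Trace the traversal:
N0 x:[21,98/3] y:[23,59] z:[-10,27] -> hit [23,27], descend [2, 5]
  N2 x:[21,85/3] y:[23,45] z:[8,27] -> hit [23,27], descend [4, 6]
    N4 x:[22,85/3] y:[23,45] z:[20,27] -> hit [23,27] leaf, test {P2@t=79/3, P4(miss)}
    N6 x:[21,22] y:[31,32] z:[8,10] -> miss, prune
  N5 x:[68/3,98/3] y:[24,59] z:[-10,6] -> miss, prune

Visited [0, 2, 4, 6, 5]. Tests: 5 box, 1 leaf. Nearest: P2.

== RESULT ==
[0, 2, 4, 6, 5]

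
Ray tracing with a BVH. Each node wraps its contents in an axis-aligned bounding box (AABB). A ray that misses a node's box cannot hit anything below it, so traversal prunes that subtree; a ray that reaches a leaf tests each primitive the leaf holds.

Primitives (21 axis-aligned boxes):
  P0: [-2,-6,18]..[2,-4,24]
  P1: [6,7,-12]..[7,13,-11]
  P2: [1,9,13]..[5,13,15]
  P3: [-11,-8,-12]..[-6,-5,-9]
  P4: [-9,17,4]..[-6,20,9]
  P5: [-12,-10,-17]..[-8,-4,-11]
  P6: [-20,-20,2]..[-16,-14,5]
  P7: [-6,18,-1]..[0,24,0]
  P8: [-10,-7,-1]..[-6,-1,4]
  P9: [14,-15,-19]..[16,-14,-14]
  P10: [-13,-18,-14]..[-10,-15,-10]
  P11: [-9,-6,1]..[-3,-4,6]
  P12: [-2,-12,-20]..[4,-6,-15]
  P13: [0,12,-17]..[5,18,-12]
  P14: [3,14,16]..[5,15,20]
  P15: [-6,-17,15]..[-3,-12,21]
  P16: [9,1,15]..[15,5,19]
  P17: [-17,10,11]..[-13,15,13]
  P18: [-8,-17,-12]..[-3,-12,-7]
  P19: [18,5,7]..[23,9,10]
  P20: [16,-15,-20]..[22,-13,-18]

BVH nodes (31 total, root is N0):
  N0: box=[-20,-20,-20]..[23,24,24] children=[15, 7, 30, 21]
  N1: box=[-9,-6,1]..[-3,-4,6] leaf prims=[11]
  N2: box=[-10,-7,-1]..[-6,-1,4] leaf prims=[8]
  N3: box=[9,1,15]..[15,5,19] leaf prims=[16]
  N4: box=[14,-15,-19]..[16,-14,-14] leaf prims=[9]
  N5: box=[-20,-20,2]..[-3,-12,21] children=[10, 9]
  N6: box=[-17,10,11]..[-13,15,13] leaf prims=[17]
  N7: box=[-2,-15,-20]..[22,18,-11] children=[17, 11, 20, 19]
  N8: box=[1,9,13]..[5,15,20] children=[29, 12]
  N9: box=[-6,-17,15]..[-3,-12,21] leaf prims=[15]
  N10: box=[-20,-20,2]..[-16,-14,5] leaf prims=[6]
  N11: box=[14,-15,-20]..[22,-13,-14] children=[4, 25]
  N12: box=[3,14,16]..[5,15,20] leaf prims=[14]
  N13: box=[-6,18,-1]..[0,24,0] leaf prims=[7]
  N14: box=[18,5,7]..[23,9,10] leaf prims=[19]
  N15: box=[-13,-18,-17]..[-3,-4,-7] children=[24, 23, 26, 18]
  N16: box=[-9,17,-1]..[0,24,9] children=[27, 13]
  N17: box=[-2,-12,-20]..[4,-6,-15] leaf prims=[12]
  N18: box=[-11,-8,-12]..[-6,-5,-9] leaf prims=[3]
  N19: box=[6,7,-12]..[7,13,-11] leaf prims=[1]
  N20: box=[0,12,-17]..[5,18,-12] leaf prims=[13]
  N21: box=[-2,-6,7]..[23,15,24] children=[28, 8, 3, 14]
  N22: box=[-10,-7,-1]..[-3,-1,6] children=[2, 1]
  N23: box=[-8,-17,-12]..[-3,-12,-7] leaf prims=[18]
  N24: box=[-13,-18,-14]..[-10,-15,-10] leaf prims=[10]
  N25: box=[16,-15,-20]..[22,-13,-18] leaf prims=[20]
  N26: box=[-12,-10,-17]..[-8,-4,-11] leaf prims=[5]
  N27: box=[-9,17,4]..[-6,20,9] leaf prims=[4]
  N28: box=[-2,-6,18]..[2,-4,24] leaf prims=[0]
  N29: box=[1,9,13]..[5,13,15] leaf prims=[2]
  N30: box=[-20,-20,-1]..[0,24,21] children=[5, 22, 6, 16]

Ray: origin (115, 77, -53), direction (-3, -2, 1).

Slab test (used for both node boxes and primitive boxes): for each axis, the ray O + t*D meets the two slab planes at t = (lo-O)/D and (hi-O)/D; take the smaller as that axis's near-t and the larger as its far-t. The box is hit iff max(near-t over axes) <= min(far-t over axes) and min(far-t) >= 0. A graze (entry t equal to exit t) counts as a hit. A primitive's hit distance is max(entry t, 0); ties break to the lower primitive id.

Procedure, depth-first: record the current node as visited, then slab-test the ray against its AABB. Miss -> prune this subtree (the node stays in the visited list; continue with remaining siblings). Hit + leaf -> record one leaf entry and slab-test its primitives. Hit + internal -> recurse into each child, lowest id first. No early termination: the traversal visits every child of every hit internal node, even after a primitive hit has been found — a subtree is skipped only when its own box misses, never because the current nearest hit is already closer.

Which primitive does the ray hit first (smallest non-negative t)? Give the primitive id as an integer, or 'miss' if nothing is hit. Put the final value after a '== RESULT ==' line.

Trace the traversal:
N0 x:[92/3,45] y:[53/2,97/2] z:[33,77] -> hit [33,45], descend [7, 15, 21, 30]
  N7 x:[31,39] y:[59/2,46] z:[33,42] -> hit [33,39], descend [11, 17, 19, 20]
    N11 x:[31,101/3] y:[45,46] z:[33,39] -> miss, prune
    N17 x:[37,39] y:[83/2,89/2] z:[33,38] -> miss, prune
    N19 x:[36,109/3] y:[32,35] z:[41,42] -> miss, prune
    N20 x:[110/3,115/3] y:[59/2,65/2] z:[36,41] -> miss, prune
  N15 x:[118/3,128/3] y:[81/2,95/2] z:[36,46] -> hit [81/2,128/3], descend [18, 23, 24, 26]
    N18 x:[121/3,42] y:[41,85/2] z:[41,44] -> hit [41,42] leaf, test {P3@t=41}
    N23 x:[118/3,41] y:[89/2,47] z:[41,46] -> miss, prune
    N24 x:[125/3,128/3] y:[46,95/2] z:[39,43] -> miss, prune
    N26 x:[41,127/3] y:[81/2,87/2] z:[36,42] -> hit [41,42] leaf, test {P5@t=41}
  N21 x:[92/3,39] y:[31,83/2] z:[60,77] -> miss, prune
  N30 x:[115/3,45] y:[53/2,97/2] z:[52,74] -> miss, prune

13 AABB tests over nodes [0, 7, 11, 17, 19, 20, 15, 18, 23, 24, 26, 21, 30]; 2 leaves entered; closest P3.

== RESULT ==
3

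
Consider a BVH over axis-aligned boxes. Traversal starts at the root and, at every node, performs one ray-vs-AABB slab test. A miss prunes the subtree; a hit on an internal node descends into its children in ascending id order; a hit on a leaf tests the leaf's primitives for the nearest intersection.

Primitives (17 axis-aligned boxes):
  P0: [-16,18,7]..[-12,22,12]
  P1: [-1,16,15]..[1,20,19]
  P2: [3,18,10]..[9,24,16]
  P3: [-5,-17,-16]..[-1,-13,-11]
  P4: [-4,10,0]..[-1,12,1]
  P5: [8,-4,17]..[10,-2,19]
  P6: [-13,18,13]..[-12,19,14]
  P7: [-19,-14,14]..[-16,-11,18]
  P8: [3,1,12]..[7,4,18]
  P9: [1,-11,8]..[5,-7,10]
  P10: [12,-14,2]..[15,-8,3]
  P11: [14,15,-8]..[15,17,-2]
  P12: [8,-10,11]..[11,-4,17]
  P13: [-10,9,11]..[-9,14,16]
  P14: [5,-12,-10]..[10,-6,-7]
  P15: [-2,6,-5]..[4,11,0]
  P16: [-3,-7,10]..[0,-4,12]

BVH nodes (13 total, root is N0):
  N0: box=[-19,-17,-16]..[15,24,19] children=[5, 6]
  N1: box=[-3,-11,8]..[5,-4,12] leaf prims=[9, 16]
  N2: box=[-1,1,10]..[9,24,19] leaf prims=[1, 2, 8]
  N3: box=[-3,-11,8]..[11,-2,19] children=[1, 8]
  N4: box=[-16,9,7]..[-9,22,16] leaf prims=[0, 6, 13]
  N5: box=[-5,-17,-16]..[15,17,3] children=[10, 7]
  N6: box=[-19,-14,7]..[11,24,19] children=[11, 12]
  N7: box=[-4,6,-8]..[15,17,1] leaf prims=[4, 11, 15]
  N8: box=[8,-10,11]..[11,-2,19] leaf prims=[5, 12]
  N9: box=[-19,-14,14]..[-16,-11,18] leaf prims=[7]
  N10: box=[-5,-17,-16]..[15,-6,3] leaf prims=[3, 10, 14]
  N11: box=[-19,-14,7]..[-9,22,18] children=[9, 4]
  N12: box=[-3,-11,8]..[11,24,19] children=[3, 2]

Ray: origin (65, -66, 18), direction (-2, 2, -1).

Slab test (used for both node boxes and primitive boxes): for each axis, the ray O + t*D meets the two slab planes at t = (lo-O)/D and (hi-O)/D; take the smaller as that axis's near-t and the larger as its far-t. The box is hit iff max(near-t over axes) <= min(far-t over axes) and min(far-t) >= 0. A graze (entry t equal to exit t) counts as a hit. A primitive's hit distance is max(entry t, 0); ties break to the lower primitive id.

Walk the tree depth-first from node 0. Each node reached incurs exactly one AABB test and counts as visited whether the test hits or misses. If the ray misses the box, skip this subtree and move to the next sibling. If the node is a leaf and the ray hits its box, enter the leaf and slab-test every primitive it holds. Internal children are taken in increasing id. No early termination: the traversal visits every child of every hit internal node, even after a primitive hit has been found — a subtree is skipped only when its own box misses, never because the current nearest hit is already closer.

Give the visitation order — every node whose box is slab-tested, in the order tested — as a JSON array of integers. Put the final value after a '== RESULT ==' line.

Walk:
N0 x:[25,42] y:[49/2,45] z:[-1,34] -> hit [25,34], descend [5, 6]
  N5 x:[25,35] y:[49/2,83/2] z:[15,34] -> hit [25,34], descend [7, 10]
    N7 x:[25,69/2] y:[36,83/2] z:[17,26] -> miss, prune
    N10 x:[25,35] y:[49/2,30] z:[15,34] -> hit [25,30] leaf, test {P3(miss), P10(miss), P14@t=55/2}
  N6 x:[27,42] y:[26,45] z:[-1,11] -> miss, prune

Summary -> nodes [0, 5, 7, 10, 6]; box-tests=5; leaf-entries=1; first=P14

== RESULT ==
[0, 5, 7, 10, 6]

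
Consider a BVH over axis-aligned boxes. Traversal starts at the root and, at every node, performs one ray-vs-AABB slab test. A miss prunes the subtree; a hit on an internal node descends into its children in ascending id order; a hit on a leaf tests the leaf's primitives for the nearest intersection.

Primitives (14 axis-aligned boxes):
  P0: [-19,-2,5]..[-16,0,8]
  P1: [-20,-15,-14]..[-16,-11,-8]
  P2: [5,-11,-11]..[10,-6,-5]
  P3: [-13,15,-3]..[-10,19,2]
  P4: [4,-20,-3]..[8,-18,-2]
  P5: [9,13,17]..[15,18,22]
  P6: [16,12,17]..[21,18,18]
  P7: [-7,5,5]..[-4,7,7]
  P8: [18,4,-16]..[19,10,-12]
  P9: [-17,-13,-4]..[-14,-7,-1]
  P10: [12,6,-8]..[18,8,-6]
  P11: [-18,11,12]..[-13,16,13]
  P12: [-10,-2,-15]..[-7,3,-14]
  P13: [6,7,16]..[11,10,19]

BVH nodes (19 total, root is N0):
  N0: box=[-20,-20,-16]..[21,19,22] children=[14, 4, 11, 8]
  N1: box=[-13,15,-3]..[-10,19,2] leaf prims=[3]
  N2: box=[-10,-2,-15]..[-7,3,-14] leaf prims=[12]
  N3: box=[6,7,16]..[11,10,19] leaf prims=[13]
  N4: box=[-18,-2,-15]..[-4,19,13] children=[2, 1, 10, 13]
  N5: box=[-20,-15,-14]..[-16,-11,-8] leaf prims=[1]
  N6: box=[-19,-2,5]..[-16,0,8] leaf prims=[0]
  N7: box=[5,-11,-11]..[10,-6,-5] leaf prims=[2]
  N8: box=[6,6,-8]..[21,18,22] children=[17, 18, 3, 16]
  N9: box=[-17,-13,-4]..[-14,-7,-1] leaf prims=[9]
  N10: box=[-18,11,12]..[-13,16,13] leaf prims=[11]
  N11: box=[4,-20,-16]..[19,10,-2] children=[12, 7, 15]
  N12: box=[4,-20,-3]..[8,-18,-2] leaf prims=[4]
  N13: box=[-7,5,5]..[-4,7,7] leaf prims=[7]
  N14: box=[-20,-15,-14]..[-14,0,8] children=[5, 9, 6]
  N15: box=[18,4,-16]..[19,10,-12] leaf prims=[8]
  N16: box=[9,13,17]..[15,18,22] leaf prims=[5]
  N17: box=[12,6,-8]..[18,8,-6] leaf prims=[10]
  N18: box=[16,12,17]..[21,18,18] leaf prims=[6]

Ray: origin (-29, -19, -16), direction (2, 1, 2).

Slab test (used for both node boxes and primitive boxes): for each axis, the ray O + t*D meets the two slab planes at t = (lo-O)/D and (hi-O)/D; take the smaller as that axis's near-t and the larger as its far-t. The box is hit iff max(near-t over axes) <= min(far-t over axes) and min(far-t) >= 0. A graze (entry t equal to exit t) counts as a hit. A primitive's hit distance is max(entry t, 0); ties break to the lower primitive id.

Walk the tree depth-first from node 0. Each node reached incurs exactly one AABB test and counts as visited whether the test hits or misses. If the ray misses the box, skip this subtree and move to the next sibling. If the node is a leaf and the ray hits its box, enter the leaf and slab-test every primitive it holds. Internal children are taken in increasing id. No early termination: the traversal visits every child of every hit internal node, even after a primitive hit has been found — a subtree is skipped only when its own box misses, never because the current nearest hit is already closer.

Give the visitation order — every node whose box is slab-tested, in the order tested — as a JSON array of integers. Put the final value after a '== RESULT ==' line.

Walk:
N0 x:[9/2,25] y:[-1,38] z:[0,19] -> hit [9/2,19], descend [4, 8, 11, 14]
  N4 x:[11/2,25/2] y:[17,38] z:[1/2,29/2] -> miss, prune
  N8 x:[35/2,25] y:[25,37] z:[4,19] -> miss, prune
  N11 x:[33/2,24] y:[-1,29] z:[0,7] -> miss, prune
  N14 x:[9/2,15/2] y:[4,19] z:[1,12] -> hit [9/2,15/2], descend [5, 6, 9]
    N5 x:[9/2,13/2] y:[4,8] z:[1,4] -> miss, prune
    N6 x:[5,13/2] y:[17,19] z:[21/2,12] -> miss, prune
    N9 x:[6,15/2] y:[6,12] z:[6,15/2] -> hit [6,15/2] leaf, test {P9@t=6}

Summary -> nodes [0, 4, 8, 11, 14, 5, 6, 9]; box-tests=8; leaf-entries=1; first=P9

== RESULT ==
[0, 4, 8, 11, 14, 5, 6, 9]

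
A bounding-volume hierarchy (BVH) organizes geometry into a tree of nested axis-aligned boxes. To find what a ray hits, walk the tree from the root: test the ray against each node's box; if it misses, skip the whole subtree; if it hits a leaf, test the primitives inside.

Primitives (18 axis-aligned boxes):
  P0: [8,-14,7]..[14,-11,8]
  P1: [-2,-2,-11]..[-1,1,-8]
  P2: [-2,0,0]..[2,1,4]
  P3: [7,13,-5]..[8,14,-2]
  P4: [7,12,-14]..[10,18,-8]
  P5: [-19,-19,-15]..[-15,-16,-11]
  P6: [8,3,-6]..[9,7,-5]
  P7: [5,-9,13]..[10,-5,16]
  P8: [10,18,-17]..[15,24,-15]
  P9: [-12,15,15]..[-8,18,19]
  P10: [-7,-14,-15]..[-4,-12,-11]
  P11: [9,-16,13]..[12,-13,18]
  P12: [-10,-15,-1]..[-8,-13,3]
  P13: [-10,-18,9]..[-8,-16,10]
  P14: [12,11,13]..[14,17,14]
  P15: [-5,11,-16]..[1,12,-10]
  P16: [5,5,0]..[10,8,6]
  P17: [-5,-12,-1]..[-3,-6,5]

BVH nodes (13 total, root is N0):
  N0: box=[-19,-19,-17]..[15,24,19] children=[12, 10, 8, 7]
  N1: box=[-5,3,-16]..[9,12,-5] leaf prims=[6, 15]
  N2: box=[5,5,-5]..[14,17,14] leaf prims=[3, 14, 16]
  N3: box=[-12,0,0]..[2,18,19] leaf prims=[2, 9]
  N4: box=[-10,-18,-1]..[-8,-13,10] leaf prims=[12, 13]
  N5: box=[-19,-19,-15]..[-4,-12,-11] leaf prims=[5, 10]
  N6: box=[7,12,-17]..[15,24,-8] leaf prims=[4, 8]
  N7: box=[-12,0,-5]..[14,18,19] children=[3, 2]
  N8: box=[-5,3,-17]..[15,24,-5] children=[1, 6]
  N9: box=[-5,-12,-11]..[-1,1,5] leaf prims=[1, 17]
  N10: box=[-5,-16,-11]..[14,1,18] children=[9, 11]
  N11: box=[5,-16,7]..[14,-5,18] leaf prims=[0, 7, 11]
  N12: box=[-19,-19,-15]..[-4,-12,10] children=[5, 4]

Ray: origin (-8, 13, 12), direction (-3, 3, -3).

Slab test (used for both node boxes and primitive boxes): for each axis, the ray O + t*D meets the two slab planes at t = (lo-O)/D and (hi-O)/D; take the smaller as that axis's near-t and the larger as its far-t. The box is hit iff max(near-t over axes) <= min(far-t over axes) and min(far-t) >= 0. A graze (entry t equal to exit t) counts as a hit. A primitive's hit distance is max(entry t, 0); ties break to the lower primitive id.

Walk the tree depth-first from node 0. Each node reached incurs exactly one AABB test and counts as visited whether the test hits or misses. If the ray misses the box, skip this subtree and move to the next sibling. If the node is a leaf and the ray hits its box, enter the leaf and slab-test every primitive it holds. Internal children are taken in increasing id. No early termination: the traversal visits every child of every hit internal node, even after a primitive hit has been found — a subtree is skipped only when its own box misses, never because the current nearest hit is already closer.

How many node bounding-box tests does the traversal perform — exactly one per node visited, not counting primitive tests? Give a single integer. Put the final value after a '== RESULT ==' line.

Traverse from the root:
N0 x:[-23/3,11/3] y:[-32/3,11/3] z:[-7/3,29/3] -> hit [-7/3,11/3], descend [7, 8, 10, 12]
  N7 x:[-22/3,4/3] y:[-13/3,5/3] z:[-7/3,17/3] -> hit [-7/3,4/3], descend [2, 3]
    N2 x:[-22/3,-13/3] y:[-8/3,4/3] z:[-2/3,17/3] -> miss, prune
    N3 x:[-10/3,4/3] y:[-13/3,5/3] z:[-7/3,4] -> hit [-7/3,4/3] leaf, test {P2(miss), P9(miss)}
  N8 x:[-23/3,-1] y:[-10/3,11/3] z:[17/3,29/3] -> miss, prune
  N10 x:[-22/3,-1] y:[-29/3,-4] z:[-2,23/3] -> miss, prune
  N12 x:[-4/3,11/3] y:[-32/3,-25/3] z:[2/3,9] -> miss, prune

order=[0, 7, 2, 3, 8, 10, 12]  |boxes|=7  |leaves|=1  hit=miss

== RESULT ==
7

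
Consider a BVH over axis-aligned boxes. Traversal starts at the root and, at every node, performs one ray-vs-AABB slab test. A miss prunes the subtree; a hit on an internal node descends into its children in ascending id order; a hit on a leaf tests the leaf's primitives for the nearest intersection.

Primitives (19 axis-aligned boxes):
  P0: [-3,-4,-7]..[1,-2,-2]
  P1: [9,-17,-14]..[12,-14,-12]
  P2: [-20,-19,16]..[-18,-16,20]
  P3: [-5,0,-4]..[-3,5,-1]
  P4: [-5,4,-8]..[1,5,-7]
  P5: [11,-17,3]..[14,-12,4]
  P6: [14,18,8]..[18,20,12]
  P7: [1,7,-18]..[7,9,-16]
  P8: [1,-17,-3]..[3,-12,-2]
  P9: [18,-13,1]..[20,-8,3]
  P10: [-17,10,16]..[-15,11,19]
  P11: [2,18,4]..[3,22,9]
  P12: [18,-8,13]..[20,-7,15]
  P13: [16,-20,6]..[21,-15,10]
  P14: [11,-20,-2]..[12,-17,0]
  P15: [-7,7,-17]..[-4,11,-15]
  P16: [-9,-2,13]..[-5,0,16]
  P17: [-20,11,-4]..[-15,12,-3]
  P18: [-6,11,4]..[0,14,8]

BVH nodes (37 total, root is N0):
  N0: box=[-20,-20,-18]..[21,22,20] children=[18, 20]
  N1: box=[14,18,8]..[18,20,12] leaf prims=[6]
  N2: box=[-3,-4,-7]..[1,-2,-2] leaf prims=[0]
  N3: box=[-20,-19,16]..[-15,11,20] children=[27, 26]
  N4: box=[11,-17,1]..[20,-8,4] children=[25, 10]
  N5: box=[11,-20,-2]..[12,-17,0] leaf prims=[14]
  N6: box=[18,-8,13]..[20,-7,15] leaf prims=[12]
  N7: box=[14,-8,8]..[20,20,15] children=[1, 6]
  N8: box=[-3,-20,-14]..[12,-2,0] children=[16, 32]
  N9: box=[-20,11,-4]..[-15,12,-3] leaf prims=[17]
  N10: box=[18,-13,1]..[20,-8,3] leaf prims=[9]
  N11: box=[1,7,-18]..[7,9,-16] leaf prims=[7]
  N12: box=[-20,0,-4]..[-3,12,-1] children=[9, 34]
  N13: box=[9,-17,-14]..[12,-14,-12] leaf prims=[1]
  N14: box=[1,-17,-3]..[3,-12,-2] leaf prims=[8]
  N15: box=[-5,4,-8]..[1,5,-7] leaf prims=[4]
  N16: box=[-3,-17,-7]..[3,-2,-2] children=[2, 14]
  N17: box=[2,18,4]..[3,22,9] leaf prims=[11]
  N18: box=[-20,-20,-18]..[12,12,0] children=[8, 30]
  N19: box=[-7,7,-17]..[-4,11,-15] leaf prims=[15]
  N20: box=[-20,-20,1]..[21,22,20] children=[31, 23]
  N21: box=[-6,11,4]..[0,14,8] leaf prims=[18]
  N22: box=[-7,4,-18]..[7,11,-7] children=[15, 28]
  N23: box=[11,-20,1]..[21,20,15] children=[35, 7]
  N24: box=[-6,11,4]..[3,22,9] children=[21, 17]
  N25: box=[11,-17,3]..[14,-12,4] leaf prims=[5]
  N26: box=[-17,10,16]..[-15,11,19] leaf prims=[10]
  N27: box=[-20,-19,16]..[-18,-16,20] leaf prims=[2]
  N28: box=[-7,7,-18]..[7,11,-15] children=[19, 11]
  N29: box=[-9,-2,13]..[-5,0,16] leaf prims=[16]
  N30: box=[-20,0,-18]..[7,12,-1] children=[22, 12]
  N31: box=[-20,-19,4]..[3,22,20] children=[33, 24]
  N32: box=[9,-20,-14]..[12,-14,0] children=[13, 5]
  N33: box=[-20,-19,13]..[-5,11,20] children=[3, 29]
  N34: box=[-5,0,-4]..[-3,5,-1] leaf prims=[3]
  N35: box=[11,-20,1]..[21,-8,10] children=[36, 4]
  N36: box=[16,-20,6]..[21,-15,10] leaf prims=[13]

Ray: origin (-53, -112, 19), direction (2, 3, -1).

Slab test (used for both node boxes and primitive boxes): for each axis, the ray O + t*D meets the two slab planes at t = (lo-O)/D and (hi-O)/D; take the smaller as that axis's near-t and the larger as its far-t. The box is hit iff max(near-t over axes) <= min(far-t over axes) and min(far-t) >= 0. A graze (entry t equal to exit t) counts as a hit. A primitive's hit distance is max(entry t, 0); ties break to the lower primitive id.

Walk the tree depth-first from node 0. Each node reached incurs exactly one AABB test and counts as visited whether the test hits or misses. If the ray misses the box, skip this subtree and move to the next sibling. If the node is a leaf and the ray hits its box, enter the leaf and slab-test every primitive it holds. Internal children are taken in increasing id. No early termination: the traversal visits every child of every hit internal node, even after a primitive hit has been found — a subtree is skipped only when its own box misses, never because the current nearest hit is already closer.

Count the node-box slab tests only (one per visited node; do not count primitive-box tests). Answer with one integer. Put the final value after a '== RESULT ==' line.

Walk:
N0 x:[33/2,37] y:[92/3,134/3] z:[-1,37] -> hit [92/3,37], descend [18, 20]
  N18 x:[33/2,65/2] y:[92/3,124/3] z:[19,37] -> hit [92/3,65/2], descend [8, 30]
    N8 x:[25,65/2] y:[92/3,110/3] z:[19,33] -> hit [92/3,65/2], descend [16, 32]
      N16 x:[25,28] y:[95/3,110/3] z:[21,26] -> miss, prune
      N32 x:[31,65/2] y:[92/3,98/3] z:[19,33] -> hit [31,65/2], descend [5, 13]
        N5 x:[32,65/2] y:[92/3,95/3] z:[19,21] -> miss, prune
        N13 x:[31,65/2] y:[95/3,98/3] z:[31,33] -> hit [95/3,65/2] leaf, test {P1@t=95/3}
    N30 x:[33/2,30] y:[112/3,124/3] z:[20,37] -> miss, prune
  N20 x:[33/2,37] y:[92/3,134/3] z:[-1,18] -> miss, prune

order=[0, 18, 8, 16, 32, 5, 13, 30, 20]  |boxes|=9  |leaves|=1  hit=P1

== RESULT ==
9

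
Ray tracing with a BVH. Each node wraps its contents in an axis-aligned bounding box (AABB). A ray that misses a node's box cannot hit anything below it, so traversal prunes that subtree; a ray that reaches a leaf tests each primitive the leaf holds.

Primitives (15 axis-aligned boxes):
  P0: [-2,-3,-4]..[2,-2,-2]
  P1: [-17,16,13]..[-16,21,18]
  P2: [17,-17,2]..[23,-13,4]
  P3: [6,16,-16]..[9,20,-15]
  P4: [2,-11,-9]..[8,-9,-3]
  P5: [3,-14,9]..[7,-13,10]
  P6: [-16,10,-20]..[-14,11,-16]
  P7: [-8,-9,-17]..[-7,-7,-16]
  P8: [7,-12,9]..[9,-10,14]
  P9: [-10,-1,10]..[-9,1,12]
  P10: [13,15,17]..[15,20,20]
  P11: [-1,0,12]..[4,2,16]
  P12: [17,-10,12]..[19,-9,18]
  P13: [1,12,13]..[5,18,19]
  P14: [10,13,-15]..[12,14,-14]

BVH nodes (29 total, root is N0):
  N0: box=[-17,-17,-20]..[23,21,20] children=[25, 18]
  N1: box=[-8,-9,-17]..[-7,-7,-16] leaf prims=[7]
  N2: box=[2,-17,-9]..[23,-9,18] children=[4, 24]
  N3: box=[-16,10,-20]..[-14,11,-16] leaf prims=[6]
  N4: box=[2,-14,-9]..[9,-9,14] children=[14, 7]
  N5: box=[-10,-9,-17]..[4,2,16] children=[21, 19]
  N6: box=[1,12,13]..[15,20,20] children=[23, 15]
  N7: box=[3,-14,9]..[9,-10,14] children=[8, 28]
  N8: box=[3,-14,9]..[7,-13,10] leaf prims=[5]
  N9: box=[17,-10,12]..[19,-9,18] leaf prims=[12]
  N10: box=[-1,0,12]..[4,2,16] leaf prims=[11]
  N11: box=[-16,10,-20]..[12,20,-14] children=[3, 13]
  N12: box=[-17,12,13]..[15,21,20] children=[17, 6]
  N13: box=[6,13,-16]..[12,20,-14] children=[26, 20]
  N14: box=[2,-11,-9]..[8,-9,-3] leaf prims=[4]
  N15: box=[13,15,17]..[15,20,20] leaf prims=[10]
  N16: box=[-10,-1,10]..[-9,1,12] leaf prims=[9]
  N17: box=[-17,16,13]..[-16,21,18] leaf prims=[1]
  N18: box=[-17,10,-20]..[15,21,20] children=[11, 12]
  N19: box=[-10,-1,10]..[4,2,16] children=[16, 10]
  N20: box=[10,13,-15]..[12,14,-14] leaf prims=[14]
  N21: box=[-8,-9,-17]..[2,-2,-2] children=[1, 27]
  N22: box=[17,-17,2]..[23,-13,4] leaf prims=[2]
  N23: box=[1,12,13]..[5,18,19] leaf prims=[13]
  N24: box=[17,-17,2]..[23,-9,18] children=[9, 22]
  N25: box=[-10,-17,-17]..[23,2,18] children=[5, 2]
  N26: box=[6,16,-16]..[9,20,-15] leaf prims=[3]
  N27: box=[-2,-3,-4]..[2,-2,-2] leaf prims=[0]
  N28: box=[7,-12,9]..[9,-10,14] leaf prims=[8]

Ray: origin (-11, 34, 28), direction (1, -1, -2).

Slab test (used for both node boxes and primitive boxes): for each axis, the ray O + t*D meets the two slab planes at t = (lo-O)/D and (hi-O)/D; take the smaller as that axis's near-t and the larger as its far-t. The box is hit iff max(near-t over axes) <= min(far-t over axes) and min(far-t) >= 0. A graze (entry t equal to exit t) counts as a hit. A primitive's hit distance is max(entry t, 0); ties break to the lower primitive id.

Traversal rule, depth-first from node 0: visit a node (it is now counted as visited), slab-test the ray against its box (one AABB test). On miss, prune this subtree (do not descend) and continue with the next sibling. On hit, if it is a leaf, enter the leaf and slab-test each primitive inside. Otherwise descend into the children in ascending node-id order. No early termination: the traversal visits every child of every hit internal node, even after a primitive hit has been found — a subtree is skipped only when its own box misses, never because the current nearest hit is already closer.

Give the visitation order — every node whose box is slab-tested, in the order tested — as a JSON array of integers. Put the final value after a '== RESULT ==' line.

Walk:
N0 x:[-6,34] y:[13,51] z:[4,24] -> hit [13,24], descend [18, 25]
  N18 x:[-6,26] y:[13,24] z:[4,24] -> hit [13,24], descend [11, 12]
    N11 x:[-5,23] y:[14,24] z:[21,24] -> hit [21,23], descend [3, 13]
      N3 x:[-5,-3] y:[23,24] z:[22,24] -> miss, prune
      N13 x:[17,23] y:[14,21] z:[21,22] -> hit [21,21], descend [20, 26]
        N20 x:[21,23] y:[20,21] z:[21,43/2] -> hit [21,21] leaf, test {P14@t=21}
        N26 x:[17,20] y:[14,18] z:[43/2,22] -> miss, prune
    N12 x:[-6,26] y:[13,22] z:[4,15/2] -> miss, prune
  N25 x:[1,34] y:[32,51] z:[5,45/2] -> miss, prune

9 AABB tests over nodes [0, 18, 11, 3, 13, 20, 26, 12, 25]; 1 leaf entered; closest P14.

== RESULT ==
[0, 18, 11, 3, 13, 20, 26, 12, 25]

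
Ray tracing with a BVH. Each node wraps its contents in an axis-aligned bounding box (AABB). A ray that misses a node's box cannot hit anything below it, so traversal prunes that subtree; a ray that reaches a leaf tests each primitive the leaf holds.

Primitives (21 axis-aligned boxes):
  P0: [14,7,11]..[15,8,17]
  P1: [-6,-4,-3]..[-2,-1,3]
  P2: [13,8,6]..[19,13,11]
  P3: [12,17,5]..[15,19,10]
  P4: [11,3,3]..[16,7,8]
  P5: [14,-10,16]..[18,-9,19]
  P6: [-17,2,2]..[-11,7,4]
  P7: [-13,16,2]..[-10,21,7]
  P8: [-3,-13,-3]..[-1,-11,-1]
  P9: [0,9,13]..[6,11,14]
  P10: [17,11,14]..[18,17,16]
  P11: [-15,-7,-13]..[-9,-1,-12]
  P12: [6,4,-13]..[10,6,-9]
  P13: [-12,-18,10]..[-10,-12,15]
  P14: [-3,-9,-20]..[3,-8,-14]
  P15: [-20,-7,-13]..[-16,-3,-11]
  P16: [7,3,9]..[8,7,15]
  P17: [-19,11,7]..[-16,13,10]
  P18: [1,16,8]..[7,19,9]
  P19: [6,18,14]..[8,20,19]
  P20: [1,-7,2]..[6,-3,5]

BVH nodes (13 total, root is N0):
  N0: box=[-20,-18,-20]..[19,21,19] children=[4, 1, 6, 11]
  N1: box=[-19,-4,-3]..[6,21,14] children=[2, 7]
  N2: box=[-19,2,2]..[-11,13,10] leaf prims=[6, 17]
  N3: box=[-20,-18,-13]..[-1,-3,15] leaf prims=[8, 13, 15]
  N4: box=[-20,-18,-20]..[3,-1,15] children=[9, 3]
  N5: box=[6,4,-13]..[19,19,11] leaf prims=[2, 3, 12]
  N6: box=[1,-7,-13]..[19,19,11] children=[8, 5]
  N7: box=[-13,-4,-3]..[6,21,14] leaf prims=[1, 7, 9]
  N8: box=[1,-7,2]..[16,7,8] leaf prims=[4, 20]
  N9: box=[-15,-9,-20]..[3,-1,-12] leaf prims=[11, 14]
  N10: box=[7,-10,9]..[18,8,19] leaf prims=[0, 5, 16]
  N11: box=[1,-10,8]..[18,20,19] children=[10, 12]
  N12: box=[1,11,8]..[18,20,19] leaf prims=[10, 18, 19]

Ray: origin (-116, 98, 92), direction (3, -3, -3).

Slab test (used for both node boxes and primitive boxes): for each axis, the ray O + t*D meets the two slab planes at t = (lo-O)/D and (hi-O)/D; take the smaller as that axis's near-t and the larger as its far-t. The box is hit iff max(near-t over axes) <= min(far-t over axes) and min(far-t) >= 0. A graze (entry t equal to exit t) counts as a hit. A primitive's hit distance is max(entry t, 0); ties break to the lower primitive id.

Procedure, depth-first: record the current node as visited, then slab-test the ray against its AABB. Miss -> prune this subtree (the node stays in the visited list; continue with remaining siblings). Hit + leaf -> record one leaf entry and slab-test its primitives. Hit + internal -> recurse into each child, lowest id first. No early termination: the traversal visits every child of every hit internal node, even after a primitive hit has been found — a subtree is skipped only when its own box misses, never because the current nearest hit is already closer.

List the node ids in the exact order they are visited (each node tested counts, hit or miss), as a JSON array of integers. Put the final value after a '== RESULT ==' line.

Trace the traversal:
N0 x:[32,45] y:[77/3,116/3] z:[73/3,112/3] -> hit [32,112/3], descend [1, 4, 6, 11]
  N1 x:[97/3,122/3] y:[77/3,34] z:[26,95/3] -> miss, prune
  N4 x:[32,119/3] y:[33,116/3] z:[77/3,112/3] -> hit [33,112/3], descend [3, 9]
    N3 x:[32,115/3] y:[101/3,116/3] z:[77/3,35] -> hit [101/3,35] leaf, test {P8(miss), P13(miss), P15(miss)}
    N9 x:[101/3,119/3] y:[33,107/3] z:[104/3,112/3] -> hit [104/3,107/3] leaf, test {P11@t=104/3, P14(miss)}
  N6 x:[39,45] y:[79/3,35] z:[27,35] -> miss, prune
  N11 x:[39,134/3] y:[26,36] z:[73/3,28] -> miss, prune

Summary -> nodes [0, 1, 4, 3, 9, 6, 11]; box-tests=7; leaf-entries=2; first=P11

== RESULT ==
[0, 1, 4, 3, 9, 6, 11]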